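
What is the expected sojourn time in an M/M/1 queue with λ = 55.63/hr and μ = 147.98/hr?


W = 1/(μ−λ) = 1/(147.98 − 55.63) = 1/92.35 = 0.01083 hr

Final: 0.01083 hr


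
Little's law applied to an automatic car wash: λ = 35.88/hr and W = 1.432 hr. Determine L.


L = λW = 35.88·1.432 = 51.3802

Final: 51.3802


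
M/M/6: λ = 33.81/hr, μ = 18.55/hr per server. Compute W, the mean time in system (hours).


a = 1.8226; ρ = 0.3038; P₀ = 0.161463
Lq = P₀·a^c·ρ/(c!(1−ρ)²) = 0.005152
Wq = Lq/λ = 0.005152/33.81 = 0.0001524 hr
W = Wq + 1/μ = 0.0001524 + 0.05391 = 0.05406 hr

Final: 0.05406 hr


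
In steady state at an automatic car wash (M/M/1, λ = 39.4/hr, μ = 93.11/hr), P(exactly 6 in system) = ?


ρ = 39.4/93.11 = 0.4232
P_n = (1−ρ)·ρ^n = (1 − 0.4232)·0.4232^6 = 0.5768·0.005741 = 0.003312

Final: 0.003312


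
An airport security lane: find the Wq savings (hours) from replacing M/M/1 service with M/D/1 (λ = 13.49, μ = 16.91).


ρ = 13.49/16.91 = 0.7978
Wq(M/M/1) = ρ/(μ−λ) = 0.7978/3.42 = 0.23326 hr
Wq(M/D/1) = ρ/(2(μ−λ)) = 0.11663 hr
Savings = 0.23326 − 0.11663 = 0.11663 hr

Final: 0.11663 hr


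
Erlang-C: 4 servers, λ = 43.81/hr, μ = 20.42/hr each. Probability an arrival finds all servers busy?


a = λ/μ = 2.1454; ρ = a/4 = 0.5364
P₀ = 0.111150 (from M/M/c formula)
C(c,a) = [a^c/(c!(1−ρ))]·P₀ = [21.18703/(24·0.4636)]·0.111150
= 1.90405·0.111150 = 0.211635

Final: 0.211635


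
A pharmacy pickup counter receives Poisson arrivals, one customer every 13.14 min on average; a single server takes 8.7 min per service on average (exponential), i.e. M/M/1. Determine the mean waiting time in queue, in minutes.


λ = 60/13.14 = 4.5662 /hr
μ = 60/8.7 = 6.8966 /hr
ρ = λ/μ = 4.5662/6.8966 = 0.6621
Wq = ρ/(μ−λ) = 0.6621/(6.8966−4.5662) = 0.28412 hr
In minutes: 0.28412·60 = 17.047 min

Final: 17.047 min


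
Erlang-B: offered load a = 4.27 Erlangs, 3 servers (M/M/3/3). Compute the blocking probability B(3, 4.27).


B(c,a) = (a^c/c!) / Σ_{k=0}^{c} a^k/k!
a^3/3! = 12.975747
Σ terms (k=0..3): 1.00000 + 4.27000 + 9.11645 + 12.97575 = 27.362197
B = 12.975747/27.362197 = 0.474222

Final: 0.474222


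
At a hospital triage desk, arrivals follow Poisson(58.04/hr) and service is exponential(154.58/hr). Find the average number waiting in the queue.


ρ = 58.04/154.58 = 0.3755
Lq = ρ²/(1−ρ) = 0.1410/0.6245 = 0.2257

Final: 0.2257


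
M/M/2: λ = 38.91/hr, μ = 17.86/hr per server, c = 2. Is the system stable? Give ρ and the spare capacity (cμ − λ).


Total capacity cμ = 2·17.86 = 35.72/hr
ρ = λ/(cμ) = 38.91/35.72 = 1.0893
Stable ⇔ ρ < 1: NO
Spare capacity = cμ − λ = 35.72 − 38.91 = -3.19/hr

Final: ρ = 1.0893; unstable; margin = -3.19/hr


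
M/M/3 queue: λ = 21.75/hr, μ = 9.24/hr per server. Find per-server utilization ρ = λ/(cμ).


ρ = λ/(cμ) = 21.75/(3·9.24) = 21.75/27.72 = 0.7846

Final: 0.7846


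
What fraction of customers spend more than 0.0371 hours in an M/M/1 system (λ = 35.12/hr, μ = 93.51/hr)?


W ~ Exponential(μ−λ) for M/M/1.
μ − λ = 93.51 − 35.12 = 58.3900
P(W > t) = e^{−(μ−λ)t} = e^{−2.1663} = 0.114604

Final: 0.114604


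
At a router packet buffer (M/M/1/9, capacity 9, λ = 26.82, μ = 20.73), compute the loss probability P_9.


ρ = λ/μ = 26.82/20.73 = 1.2938
P_K = (1−ρ)ρ^K/(1−ρ^(K+1)) = (-0.2938·10.156294)/(1 − 13.139980)
= -2.983687/-12.139980 = 0.245774

Final: 0.245774


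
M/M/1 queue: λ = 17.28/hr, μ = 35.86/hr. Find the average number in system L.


ρ = λ/μ = 17.28/35.86 = 0.4819
L = ρ/(1−ρ) = 0.4819/(1 − 0.4819) = 0.4819/0.5181 = 0.9300

Final: 0.9300


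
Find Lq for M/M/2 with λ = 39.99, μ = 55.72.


a = λ/μ = 0.7177; ρ = a/2 = 0.3588
P₀ = 0.471835
Lq = P₀·a^c·ρ / (c!·(1−ρ)²) = 0.471835·0.51509·0.3588/(2·0.41108)
= 0.10608

Final: 0.10608


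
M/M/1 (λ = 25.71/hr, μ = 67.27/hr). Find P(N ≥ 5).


ρ = 25.71/67.27 = 0.3822
P(N ≥ n) = ρ^n = 0.3822^5 = 0.008155

Final: 0.008155


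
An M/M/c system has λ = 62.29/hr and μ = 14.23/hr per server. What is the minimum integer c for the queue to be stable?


Stability requires cμ > λ ⇔ c > λ/μ.
λ/μ = 62.29/14.23 = 4.3774
Minimum integer c = ⌊4.3774⌋ + 1 = 5
Check: 5·14.23 = 71.15 > 62.29, while 4·14.23 = 56.92 ≤ 62.29

Final: 5 servers


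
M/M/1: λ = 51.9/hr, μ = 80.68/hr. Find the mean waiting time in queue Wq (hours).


ρ = 51.9/80.68 = 0.6433
Wq = ρ/(μ−λ) = 0.6433/(80.68 − 51.9) = 0.6433/28.78 = 0.02235 hr

Final: 0.02235 hr


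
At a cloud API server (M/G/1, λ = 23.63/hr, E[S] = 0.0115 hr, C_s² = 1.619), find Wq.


ρ = λ·E[S] = 23.63·0.0115 = 0.2717
E[S²] = E[S]²(1+C_s²) = 0.0115²·(1+1.619) = 0.0003464
Wq = λ·E[S²]/(2(1−ρ)) = 23.63·0.0003464/(2·0.7283) = 0.005619 hr

Final: 0.005619 hr


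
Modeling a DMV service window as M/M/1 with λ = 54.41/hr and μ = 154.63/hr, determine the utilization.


ρ = λ/μ = 54.41/154.63 = 0.3519

Final: 0.3519


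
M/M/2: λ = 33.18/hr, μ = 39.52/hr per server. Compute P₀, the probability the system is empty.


a = λ/μ = 33.18/39.52 = 0.8396; ρ = a/c = 0.4198
Σ_{k=0}^{1} a^k/k! (terms k=0..1) = 1.00000 + 0.83957 = 1.83957
Tail: a^2/(2!(1−ρ)) = 0.70489/(2·0.5802) = 0.60744
P₀ = 1/(1.83957 + 0.60744) = 1/2.44701 = 0.408662

Final: 0.408662


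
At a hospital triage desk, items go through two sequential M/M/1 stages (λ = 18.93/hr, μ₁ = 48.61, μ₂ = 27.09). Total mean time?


Each node sees arrival rate λ = 18.93/hr (tandem ⇒ throughput preserved).
W₁ = 1/(μ₁−λ) = 1/(48.61−18.93) = 0.03369 hr
W₂ = 1/(μ₂−λ) = 1/(27.09−18.93) = 0.12255 hr
W_total = W₁ + W₂ = 0.03369 + 0.12255 = 0.15624 hr

Final: 0.15624 hr


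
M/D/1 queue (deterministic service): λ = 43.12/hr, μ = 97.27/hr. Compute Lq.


ρ = 43.12/97.27 = 0.4433
M/D/1: Lq = ρ²/(2(1−ρ)) = 0.1965/(2·0.5567) = 0.17650

Final: 0.17650


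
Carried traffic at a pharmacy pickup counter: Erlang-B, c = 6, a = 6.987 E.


B(6,6.987) = 0.330518 (Erlang-B)
Carried load = a(1 − B) = 6.987·(1 − 0.330518) = 6.987·0.669482 = 4.6777 E

Final: 4.6777 Erlangs


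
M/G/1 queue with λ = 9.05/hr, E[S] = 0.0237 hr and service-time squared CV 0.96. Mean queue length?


ρ = λ·E[S] = 9.05·0.0237 = 0.2145
Lq = ρ²(1+C_s²)/(2(1−ρ)) = 0.04600·(1+0.96)/(2·0.7855)
= 0.04600·1.9600/1.5710 = 0.05739

Final: 0.05739


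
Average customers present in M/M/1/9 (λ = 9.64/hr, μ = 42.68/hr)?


ρ = 9.64/42.68 = 0.2259
L = ρ[1 − (K+1)ρ^K + Kρ^(K+1)] / [(1−ρ)(1−ρ^(K+1))]
Numerator: 0.2259·(1 − 10·0.000001530 + 9·0.0000003456) = 0.225864
Denominator: (0.7741)·(1.000000) = 0.774133
L = 0.225864/0.774133 = 0.2918

Final: 0.2918


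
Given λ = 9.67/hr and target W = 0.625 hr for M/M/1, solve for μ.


W = 1/(μ−λ) ⇒ μ − λ = 1/W = 1/0.625 = 1.6000
μ = λ + 1/W = 9.67 + 1.6000 = 11.2700 per hr

Final: 11.2700 /hr


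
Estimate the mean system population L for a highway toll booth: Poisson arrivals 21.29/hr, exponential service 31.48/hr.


ρ = λ/μ = 21.29/31.48 = 0.6763
L = ρ/(1−ρ) = 0.6763/(1 − 0.6763) = 0.6763/0.3237 = 2.0893

Final: 2.0893


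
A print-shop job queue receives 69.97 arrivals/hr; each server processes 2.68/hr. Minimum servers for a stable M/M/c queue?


Stability requires cμ > λ ⇔ c > λ/μ.
λ/μ = 69.97/2.68 = 26.1082
Minimum integer c = ⌊26.1082⌋ + 1 = 27
Check: 27·2.68 = 72.36 > 69.97, while 26·2.68 = 69.68 ≤ 69.97

Final: 27 servers


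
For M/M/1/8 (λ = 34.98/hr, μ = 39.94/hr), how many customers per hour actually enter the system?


ρ = 0.8758; P_K = (1−ρ)ρ^8/(1−ρ^9) = 0.061695
λ_eff = λ(1 − P_K) = 34.98·(1 − 0.061695) = 34.98·0.938305 = 32.8219 /hr

Final: 32.8219 /hr


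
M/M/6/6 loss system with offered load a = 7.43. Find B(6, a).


B(c,a) = (a^c/c!) / Σ_{k=0}^{c} a^k/k!
a^6/6! = 233.668616
Σ terms (k=0..6): 1.00000 + 7.43000 + 27.60245 + 68.36207 + 126.98254 + 188.69606 + 233.66862 = 653.741731
B = 233.668616/653.741731 = 0.357433

Final: 0.357433


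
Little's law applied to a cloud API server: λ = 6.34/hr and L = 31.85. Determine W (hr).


W = L/λ = 31.85/6.34 = 5.0237 hr

Final: 5.0237 hr


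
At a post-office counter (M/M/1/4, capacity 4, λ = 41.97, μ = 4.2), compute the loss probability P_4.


ρ = λ/μ = 41.97/4.2 = 9.9929
P_K = (1−ρ)ρ^K/(1−ρ^(K+1)) = (-8.9929·9971.459169)/(1 − 99643.366983)
= -89671.907814/-99642.366983 = 0.899938

Final: 0.899938


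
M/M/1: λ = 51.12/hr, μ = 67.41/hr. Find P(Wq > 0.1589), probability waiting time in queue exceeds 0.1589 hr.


ρ = 51.12/67.41 = 0.7583
P(Wq > t) = ρ·e^{−(μ−λ)t} = 0.7583·e^{−2.5885}
= 0.7583·0.075134 = 0.056978

Final: 0.056978


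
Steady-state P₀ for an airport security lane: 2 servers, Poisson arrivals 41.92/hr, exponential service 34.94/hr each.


a = λ/μ = 41.92/34.94 = 1.1998; ρ = a/c = 0.5999
Σ_{k=0}^{1} a^k/k! (terms k=0..1) = 1.00000 + 1.19977 = 2.19977
Tail: a^2/(2!(1−ρ)) = 1.43945/(2·0.4001) = 1.79880
P₀ = 1/(2.19977 + 1.79880) = 1/3.99857 = 0.250089

Final: 0.250089


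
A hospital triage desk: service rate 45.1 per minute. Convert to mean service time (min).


Mean service time = 1/μ = 1/45.1 minute = 0.02217 minute
In minutes: 0.02217 × 1 = 0.02217 min

Final: 0.02217 min


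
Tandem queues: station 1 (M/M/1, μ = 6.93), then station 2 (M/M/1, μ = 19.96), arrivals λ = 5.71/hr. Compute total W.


Each node sees arrival rate λ = 5.71/hr (tandem ⇒ throughput preserved).
W₁ = 1/(μ₁−λ) = 1/(6.93−5.71) = 0.81967 hr
W₂ = 1/(μ₂−λ) = 1/(19.96−5.71) = 0.07018 hr
W_total = W₁ + W₂ = 0.81967 + 0.07018 = 0.88985 hr

Final: 0.88985 hr


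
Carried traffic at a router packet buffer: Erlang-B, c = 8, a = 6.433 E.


B(8,6.433) = 0.146274 (Erlang-B)
Carried load = a(1 − B) = 6.433·(1 − 0.146274) = 6.433·0.853726 = 5.4920 E

Final: 5.4920 Erlangs


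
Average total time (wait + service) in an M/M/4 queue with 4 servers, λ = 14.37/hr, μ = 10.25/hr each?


a = 1.4020; ρ = 0.3505; P₀ = 0.244394
Lq = P₀·a^c·ρ/(c!(1−ρ)²) = 0.03268
Wq = Lq/λ = 0.03268/14.37 = 0.002274 hr
W = Wq + 1/μ = 0.002274 + 0.09756 = 0.09984 hr

Final: 0.09984 hr


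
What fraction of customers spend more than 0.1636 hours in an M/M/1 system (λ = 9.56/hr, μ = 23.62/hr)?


W ~ Exponential(μ−λ) for M/M/1.
μ − λ = 23.62 − 9.56 = 14.0600
P(W > t) = e^{−(μ−λ)t} = e^{−2.3002} = 0.100237

Final: 0.100237


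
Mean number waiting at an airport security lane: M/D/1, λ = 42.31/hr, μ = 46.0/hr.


ρ = 42.31/46.0 = 0.9198
M/D/1: Lq = ρ²/(2(1−ρ)) = 0.8460/(2·0.08022) = 5.27317

Final: 5.27317


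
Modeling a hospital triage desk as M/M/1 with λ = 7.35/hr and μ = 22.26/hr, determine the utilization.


ρ = λ/μ = 7.35/22.26 = 0.3302

Final: 0.3302


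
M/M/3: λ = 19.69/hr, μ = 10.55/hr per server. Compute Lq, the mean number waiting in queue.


a = λ/μ = 1.8664; ρ = a/3 = 0.6221
P₀ = 0.133774
Lq = P₀·a^c·ρ / (c!·(1−ρ)²) = 0.133774·6.50099·0.6221/(6·0.14280)
= 0.63148

Final: 0.63148


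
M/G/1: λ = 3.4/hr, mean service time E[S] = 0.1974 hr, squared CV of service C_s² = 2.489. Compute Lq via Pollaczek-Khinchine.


ρ = λ·E[S] = 3.4·0.1974 = 0.6712
Lq = ρ²(1+C_s²)/(2(1−ρ)) = 0.4505·(1+2.489)/(2·0.3288)
= 0.4505·3.4890/0.6577 = 2.38967

Final: 2.38967


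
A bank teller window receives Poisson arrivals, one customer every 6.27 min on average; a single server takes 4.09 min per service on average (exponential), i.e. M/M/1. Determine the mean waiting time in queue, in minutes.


λ = 60/6.27 = 9.5694 /hr
μ = 60/4.09 = 14.6699 /hr
ρ = λ/μ = 9.5694/14.6699 = 0.6523
Wq = ρ/(μ−λ) = 0.6523/(14.6699−9.5694) = 0.12789 hr
In minutes: 0.12789·60 = 7.673 min

Final: 7.673 min


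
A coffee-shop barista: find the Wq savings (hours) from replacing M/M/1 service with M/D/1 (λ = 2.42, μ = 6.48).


ρ = 2.42/6.48 = 0.3735
Wq(M/M/1) = ρ/(μ−λ) = 0.3735/4.06 = 0.09198 hr
Wq(M/D/1) = ρ/(2(μ−λ)) = 0.04599 hr
Savings = 0.09198 − 0.04599 = 0.04599 hr

Final: 0.04599 hr


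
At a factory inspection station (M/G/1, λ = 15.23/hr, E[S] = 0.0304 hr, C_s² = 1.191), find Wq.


ρ = λ·E[S] = 15.23·0.0304 = 0.4630
E[S²] = E[S]²(1+C_s²) = 0.0304²·(1+1.191) = 0.002025
Wq = λ·E[S²]/(2(1−ρ)) = 15.23·0.002025/(2·0.5370) = 0.02871 hr

Final: 0.02871 hr


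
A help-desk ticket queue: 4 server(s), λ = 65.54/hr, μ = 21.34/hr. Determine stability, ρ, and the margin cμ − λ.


Total capacity cμ = 4·21.34 = 85.36/hr
ρ = λ/(cμ) = 65.54/85.36 = 0.7678
Stable ⇔ ρ < 1: YES
Spare capacity = cμ − λ = 85.36 − 65.54 = 19.82/hr

Final: ρ = 0.7678; stable; margin = 19.82/hr


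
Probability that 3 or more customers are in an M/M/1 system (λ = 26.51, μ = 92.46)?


ρ = 26.51/92.46 = 0.2867
P(N ≥ n) = ρ^n = 0.2867^3 = 0.023570

Final: 0.023570


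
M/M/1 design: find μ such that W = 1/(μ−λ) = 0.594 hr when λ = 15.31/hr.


W = 1/(μ−λ) ⇒ μ − λ = 1/W = 1/0.594 = 1.6835
μ = λ + 1/W = 15.31 + 1.6835 = 16.9935 per hr

Final: 16.9935 /hr


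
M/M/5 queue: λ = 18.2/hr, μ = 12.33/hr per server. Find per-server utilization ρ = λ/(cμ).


ρ = λ/(cμ) = 18.2/(5·12.33) = 18.2/61.65 = 0.2952

Final: 0.2952


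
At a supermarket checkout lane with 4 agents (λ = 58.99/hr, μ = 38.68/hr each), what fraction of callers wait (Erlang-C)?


a = λ/μ = 1.5251; ρ = a/4 = 0.3813
P₀ = 0.215355 (from M/M/c formula)
C(c,a) = [a^c/(c!(1−ρ))]·P₀ = [5.40963/(24·0.6187)]·0.215355
= 0.36430·0.215355 = 0.078453

Final: 0.078453


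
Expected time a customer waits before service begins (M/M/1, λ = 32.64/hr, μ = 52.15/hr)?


ρ = 32.64/52.15 = 0.6259
Wq = ρ/(μ−λ) = 0.6259/(52.15 − 32.64) = 0.6259/19.51 = 0.03208 hr

Final: 0.03208 hr


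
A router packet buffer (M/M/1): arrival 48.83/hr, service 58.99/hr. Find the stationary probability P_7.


ρ = 48.83/58.99 = 0.8278
P_n = (1−ρ)·ρ^n = (1 − 0.8278)·0.8278^7 = 0.1722·0.266292 = 0.045864

Final: 0.045864


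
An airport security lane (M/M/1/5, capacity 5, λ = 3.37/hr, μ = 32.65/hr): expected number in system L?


ρ = 3.37/32.65 = 0.1032
L = ρ[1 − (K+1)ρ^K + Kρ^(K+1)] / [(1−ρ)(1−ρ^(K+1))]
Numerator: 0.1032·(1 − 6·0.00001171 + 5·0.000001209) = 0.103209
Denominator: (0.8968)·(0.999999) = 0.896783
L = 0.103209/0.896783 = 0.1151

Final: 0.1151


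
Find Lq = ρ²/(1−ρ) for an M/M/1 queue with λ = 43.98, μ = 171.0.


ρ = 43.98/171.0 = 0.2572
Lq = ρ²/(1−ρ) = 0.06615/0.7428 = 0.08905

Final: 0.08905


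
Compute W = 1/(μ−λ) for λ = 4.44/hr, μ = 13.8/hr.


W = 1/(μ−λ) = 1/(13.8 − 4.44) = 1/9.36 = 0.1068 hr

Final: 0.1068 hr


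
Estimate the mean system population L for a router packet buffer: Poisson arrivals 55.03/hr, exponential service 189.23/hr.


ρ = λ/μ = 55.03/189.23 = 0.2908
L = ρ/(1−ρ) = 0.2908/(1 − 0.2908) = 0.2908/0.7092 = 0.4101

Final: 0.4101


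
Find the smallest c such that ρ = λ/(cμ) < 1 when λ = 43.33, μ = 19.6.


Stability requires cμ > λ ⇔ c > λ/μ.
λ/μ = 43.33/19.6 = 2.2107
Minimum integer c = ⌊2.2107⌋ + 1 = 3
Check: 3·19.6 = 58.80 > 43.33, while 2·19.6 = 39.20 ≤ 43.33

Final: 3 servers


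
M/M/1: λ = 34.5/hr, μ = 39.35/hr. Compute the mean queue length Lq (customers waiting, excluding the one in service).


ρ = 34.5/39.35 = 0.8767
Lq = ρ²/(1−ρ) = 0.7687/0.1233 = 6.2367

Final: 6.2367


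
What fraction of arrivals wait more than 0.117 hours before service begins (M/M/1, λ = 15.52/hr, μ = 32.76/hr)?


ρ = 15.52/32.76 = 0.4737
P(Wq > t) = ρ·e^{−(μ−λ)t} = 0.4737·e^{−2.0171}
= 0.4737·0.133043 = 0.063029

Final: 0.063029


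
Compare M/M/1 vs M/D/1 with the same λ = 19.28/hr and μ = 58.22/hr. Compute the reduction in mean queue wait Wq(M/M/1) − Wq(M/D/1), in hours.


ρ = 19.28/58.22 = 0.3312
Wq(M/M/1) = ρ/(μ−λ) = 0.3312/38.94 = 0.008504 hr
Wq(M/D/1) = ρ/(2(μ−λ)) = 0.004252 hr
Savings = 0.008504 − 0.004252 = 0.004252 hr

Final: 0.004252 hr


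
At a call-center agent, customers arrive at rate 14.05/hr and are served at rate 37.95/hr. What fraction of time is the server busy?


ρ = λ/μ = 14.05/37.95 = 0.3702

Final: 0.3702


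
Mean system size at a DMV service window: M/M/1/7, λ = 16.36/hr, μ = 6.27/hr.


ρ = 16.36/6.27 = 2.6093
L = ρ[1 − (K+1)ρ^K + Kρ^(K+1)] / [(1−ρ)(1−ρ^(K+1))]
Numerator: 2.6093·(1 − 8·823.398951 + 7·2148.454042) = 22055.958874
Denominator: (-1.6093)·(-2147.454042) = 3455.791273
L = 22055.958874/3455.791273 = 6.3823

Final: 6.3823


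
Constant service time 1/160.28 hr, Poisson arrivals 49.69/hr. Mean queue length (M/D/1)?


ρ = 49.69/160.28 = 0.3100
M/D/1: Lq = ρ²/(2(1−ρ)) = 0.09611/(2·0.6900) = 0.06965

Final: 0.06965


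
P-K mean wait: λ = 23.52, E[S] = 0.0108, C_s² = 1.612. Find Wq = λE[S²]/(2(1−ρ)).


ρ = λ·E[S] = 23.52·0.0108 = 0.2540
E[S²] = E[S]²(1+C_s²) = 0.0108²·(1+1.612) = 0.0003047
Wq = λ·E[S²]/(2(1−ρ)) = 23.52·0.0003047/(2·0.7460) = 0.004803 hr

Final: 0.004803 hr


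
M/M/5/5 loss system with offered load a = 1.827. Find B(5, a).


B(c,a) = (a^c/c!) / Σ_{k=0}^{c} a^k/k!
a^5/5! = 0.169633
Σ terms (k=0..5): 1.00000 + 1.82700 + 1.66896 + 1.01640 + 0.46424 + 0.16963 = 6.146238
B = 0.169633/6.146238 = 0.027600

Final: 0.027600


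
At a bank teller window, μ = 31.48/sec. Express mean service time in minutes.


Mean service time = 1/μ = 1/31.48 second = 0.03177 second
In minutes: 0.03177 × 0.0166667 = 0.0005294 min

Final: 0.0005294 min


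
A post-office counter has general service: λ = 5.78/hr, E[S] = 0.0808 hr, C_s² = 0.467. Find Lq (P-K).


ρ = λ·E[S] = 5.78·0.0808 = 0.4670
Lq = ρ²(1+C_s²)/(2(1−ρ)) = 0.2181·(1+0.467)/(2·0.5330)
= 0.2181·1.4670/1.0660 = 0.30017

Final: 0.30017


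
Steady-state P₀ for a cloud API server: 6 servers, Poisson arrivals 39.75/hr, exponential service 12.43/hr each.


a = λ/μ = 39.75/12.43 = 3.1979; ρ = a/c = 0.5330
Σ_{k=0}^{5} a^k/k! (terms k=0..5) = 1.00000 + 3.19791 + 5.11331 + 5.45063 + 4.35765 + 2.78708 = 21.90658
Tail: a^6/(6!(1−ρ)) = 1069.53752/(720·0.4670) = 3.18077
P₀ = 1/(21.90658 + 3.18077) = 1/25.08735 = 0.039861

Final: 0.039861


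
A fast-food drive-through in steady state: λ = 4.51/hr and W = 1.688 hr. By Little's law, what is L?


L = λW = 4.51·1.688 = 7.6129

Final: 7.6129


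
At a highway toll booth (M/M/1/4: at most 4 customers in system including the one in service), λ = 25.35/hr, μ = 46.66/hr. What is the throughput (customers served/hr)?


ρ = 0.5433; P_K = (1−ρ)ρ^4/(1−ρ^5) = 0.041767
λ_eff = λ(1 − P_K) = 25.35·(1 − 0.041767) = 25.35·0.958233 = 24.2912 /hr

Final: 24.2912 /hr


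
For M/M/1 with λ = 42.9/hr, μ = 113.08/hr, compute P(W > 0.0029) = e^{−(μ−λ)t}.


W ~ Exponential(μ−λ) for M/M/1.
μ − λ = 113.08 − 42.9 = 70.1800
P(W > t) = e^{−(μ−λ)t} = e^{−0.2035} = 0.815852

Final: 0.815852


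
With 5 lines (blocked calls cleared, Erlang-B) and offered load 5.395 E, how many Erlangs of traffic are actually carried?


B(5,5.395) = 0.316062 (Erlang-B)
Carried load = a(1 − B) = 5.395·(1 − 0.316062) = 5.395·0.683938 = 3.6898 E

Final: 3.6898 Erlangs


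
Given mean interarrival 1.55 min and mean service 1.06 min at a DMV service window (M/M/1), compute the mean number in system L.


λ = 60/1.55 = 38.7097 /hr
μ = 60/1.06 = 56.6038 /hr
ρ = λ/μ = 38.7097/56.6038 = 0.6839
L = ρ/(1−ρ) = 0.6839/0.3161 = 2.1633

Final: 2.1633


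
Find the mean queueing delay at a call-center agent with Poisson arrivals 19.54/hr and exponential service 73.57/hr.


ρ = 19.54/73.57 = 0.2656
Wq = ρ/(μ−λ) = 0.2656/(73.57 − 19.54) = 0.2656/54.03 = 0.004916 hr

Final: 0.004916 hr


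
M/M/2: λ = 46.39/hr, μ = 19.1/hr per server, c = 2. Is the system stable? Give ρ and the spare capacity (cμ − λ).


Total capacity cμ = 2·19.1 = 38.20/hr
ρ = λ/(cμ) = 46.39/38.20 = 1.2144
Stable ⇔ ρ < 1: NO
Spare capacity = cμ − λ = 38.20 − 46.39 = -8.19/hr

Final: ρ = 1.2144; unstable; margin = -8.19/hr


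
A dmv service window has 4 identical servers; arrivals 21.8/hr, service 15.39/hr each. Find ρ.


ρ = λ/(cμ) = 21.8/(4·15.39) = 21.8/61.56 = 0.3541

Final: 0.3541


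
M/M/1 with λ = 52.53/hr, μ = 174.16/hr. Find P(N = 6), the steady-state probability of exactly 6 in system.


ρ = 52.53/174.16 = 0.3016
P_n = (1−ρ)·ρ^n = (1 − 0.3016)·0.3016^6 = 0.6984·0.0007529 = 0.0005258

Final: 0.0005258


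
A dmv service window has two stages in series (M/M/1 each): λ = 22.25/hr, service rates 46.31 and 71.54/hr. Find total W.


Each node sees arrival rate λ = 22.25/hr (tandem ⇒ throughput preserved).
W₁ = 1/(μ₁−λ) = 1/(46.31−22.25) = 0.04156 hr
W₂ = 1/(μ₂−λ) = 1/(71.54−22.25) = 0.02029 hr
W_total = W₁ + W₂ = 0.04156 + 0.02029 = 0.06185 hr

Final: 0.06185 hr


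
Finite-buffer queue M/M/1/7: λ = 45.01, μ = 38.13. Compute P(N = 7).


ρ = λ/μ = 45.01/38.13 = 1.1804
P_K = (1−ρ)ρ^K/(1−ρ^(K+1)) = (-0.1804·3.193710)/(1 − 3.769968)
= -0.576258/-2.769968 = 0.208038

Final: 0.208038


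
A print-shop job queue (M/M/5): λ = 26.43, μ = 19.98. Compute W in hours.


a = 1.3228; ρ = 0.2646; P₀ = 0.266168
Lq = P₀·a^c·ρ/(c!(1−ρ)²) = 0.004395
Wq = Lq/λ = 0.004395/26.43 = 0.0001663 hr
W = Wq + 1/μ = 0.0001663 + 0.05005 = 0.05022 hr

Final: 0.05022 hr


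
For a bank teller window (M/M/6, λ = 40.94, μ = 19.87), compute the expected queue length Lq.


a = λ/μ = 2.0604; ρ = a/6 = 0.3434
P₀ = 0.127178
Lq = P₀·a^c·ρ / (c!·(1−ρ)²) = 0.127178·76.50676·0.3434/(720·0.43113)
= 0.01076

Final: 0.01076


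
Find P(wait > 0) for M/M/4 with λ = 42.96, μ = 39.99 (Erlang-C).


a = λ/μ = 1.0743; ρ = a/4 = 0.2686
P₀ = 0.340856 (from M/M/c formula)
C(c,a) = [a^c/(c!(1−ρ))]·P₀ = [1.33184/(24·0.7314)]·0.340856
= 0.07587·0.340856 = 0.025860

Final: 0.025860


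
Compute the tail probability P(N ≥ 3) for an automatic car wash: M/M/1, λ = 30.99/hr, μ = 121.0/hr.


ρ = 30.99/121.0 = 0.2561
P(N ≥ n) = ρ^n = 0.2561^3 = 0.016800

Final: 0.016800


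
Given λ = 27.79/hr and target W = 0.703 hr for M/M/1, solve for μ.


W = 1/(μ−λ) ⇒ μ − λ = 1/W = 1/0.703 = 1.4225
μ = λ + 1/W = 27.79 + 1.4225 = 29.2125 per hr

Final: 29.2125 /hr


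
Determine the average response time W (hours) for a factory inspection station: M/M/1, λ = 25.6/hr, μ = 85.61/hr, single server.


W = 1/(μ−λ) = 1/(85.61 − 25.6) = 1/60.01 = 0.01666 hr

Final: 0.01666 hr


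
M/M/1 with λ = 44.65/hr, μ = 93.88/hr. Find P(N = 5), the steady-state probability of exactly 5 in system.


ρ = 44.65/93.88 = 0.4756
P_n = (1−ρ)·ρ^n = (1 − 0.4756)·0.4756^5 = 0.5244·0.024336 = 0.012761

Final: 0.012761


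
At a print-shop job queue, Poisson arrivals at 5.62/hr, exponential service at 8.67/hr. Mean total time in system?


W = 1/(μ−λ) = 1/(8.67 − 5.62) = 1/3.05 = 0.3279 hr

Final: 0.3279 hr


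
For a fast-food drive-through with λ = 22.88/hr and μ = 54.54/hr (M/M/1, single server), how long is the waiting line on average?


ρ = 22.88/54.54 = 0.4195
Lq = ρ²/(1−ρ) = 0.1760/0.5805 = 0.3032

Final: 0.3032


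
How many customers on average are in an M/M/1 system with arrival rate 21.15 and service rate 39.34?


ρ = λ/μ = 21.15/39.34 = 0.5376
L = ρ/(1−ρ) = 0.5376/(1 − 0.5376) = 0.5376/0.4624 = 1.1627

Final: 1.1627


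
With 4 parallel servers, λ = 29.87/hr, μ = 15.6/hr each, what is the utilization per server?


ρ = λ/(cμ) = 29.87/(4·15.6) = 29.87/62.40 = 0.4787

Final: 0.4787


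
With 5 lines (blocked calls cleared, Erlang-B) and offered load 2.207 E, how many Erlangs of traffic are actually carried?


B(5,2.207) = 0.049255 (Erlang-B)
Carried load = a(1 − B) = 2.207·(1 − 0.049255) = 2.207·0.950745 = 2.0983 E

Final: 2.0983 Erlangs


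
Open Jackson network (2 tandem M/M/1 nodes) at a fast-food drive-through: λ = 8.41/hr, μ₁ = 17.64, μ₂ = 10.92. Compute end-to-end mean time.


Each node sees arrival rate λ = 8.41/hr (tandem ⇒ throughput preserved).
W₁ = 1/(μ₁−λ) = 1/(17.64−8.41) = 0.10834 hr
W₂ = 1/(μ₂−λ) = 1/(10.92−8.41) = 0.39841 hr
W_total = W₁ + W₂ = 0.10834 + 0.39841 = 0.50675 hr

Final: 0.50675 hr


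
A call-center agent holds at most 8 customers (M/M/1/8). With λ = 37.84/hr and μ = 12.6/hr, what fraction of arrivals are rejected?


ρ = λ/μ = 37.84/12.6 = 3.0032
P_K = (1−ρ)ρ^K/(1−ρ^(K+1)) = (-2.0032·6616.749007)/(1 − 19871.252575)
= -13254.503567/-19870.252575 = 0.667053

Final: 0.667053


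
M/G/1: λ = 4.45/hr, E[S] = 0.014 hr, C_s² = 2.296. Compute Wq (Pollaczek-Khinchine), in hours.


ρ = λ·E[S] = 4.45·0.014 = 0.06230
E[S²] = E[S]²(1+C_s²) = 0.014²·(1+2.296) = 0.0006460
Wq = λ·E[S²]/(2(1−ρ)) = 4.45·0.0006460/(2·0.9377) = 0.001533 hr

Final: 0.001533 hr


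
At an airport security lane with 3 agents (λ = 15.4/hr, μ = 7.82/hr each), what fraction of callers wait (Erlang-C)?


a = λ/μ = 1.9693; ρ = a/3 = 0.6564
P₀ = 0.116099 (from M/M/c formula)
C(c,a) = [a^c/(c!(1−ρ))]·P₀ = [7.63734/(6·0.3436)]·0.116099
= 3.70496·0.116099 = 0.430141

Final: 0.430141


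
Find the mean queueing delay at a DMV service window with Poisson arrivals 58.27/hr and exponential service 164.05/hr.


ρ = 58.27/164.05 = 0.3552
Wq = ρ/(μ−λ) = 0.3552/(164.05 − 58.27) = 0.3552/105.78 = 0.003358 hr

Final: 0.003358 hr


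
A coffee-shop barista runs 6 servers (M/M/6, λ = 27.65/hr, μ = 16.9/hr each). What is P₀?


a = λ/μ = 27.65/16.9 = 1.6361; ρ = a/c = 0.2727
Σ_{k=0}^{5} a^k/k! (terms k=0..5) = 1.00000 + 1.63609 + 1.33840 + 0.72992 + 0.29855 + 0.09769 = 5.10066
Tail: a^6/(6!(1−ρ)) = 19.18009/(720·0.7273) = 0.03663
P₀ = 1/(5.10066 + 0.03663) = 1/5.13729 = 0.194655

Final: 0.194655


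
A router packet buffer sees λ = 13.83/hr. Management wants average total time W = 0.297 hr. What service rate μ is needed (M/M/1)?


W = 1/(μ−λ) ⇒ μ − λ = 1/W = 1/0.297 = 3.3670
μ = λ + 1/W = 13.83 + 3.3670 = 17.1970 per hr

Final: 17.1970 /hr


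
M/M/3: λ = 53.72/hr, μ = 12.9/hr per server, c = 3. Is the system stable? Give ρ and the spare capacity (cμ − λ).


Total capacity cμ = 3·12.9 = 38.70/hr
ρ = λ/(cμ) = 53.72/38.70 = 1.3881
Stable ⇔ ρ < 1: NO
Spare capacity = cμ − λ = 38.70 − 53.72 = -15.02/hr

Final: ρ = 1.3881; unstable; margin = -15.02/hr


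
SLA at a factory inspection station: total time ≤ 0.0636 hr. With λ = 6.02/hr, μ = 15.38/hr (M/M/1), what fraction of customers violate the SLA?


W ~ Exponential(μ−λ) for M/M/1.
μ − λ = 15.38 − 6.02 = 9.3600
P(W > t) = e^{−(μ−λ)t} = e^{−0.5953} = 0.551399

Final: 0.551399


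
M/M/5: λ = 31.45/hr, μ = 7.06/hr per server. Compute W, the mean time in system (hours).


a = 4.4547; ρ = 0.8909; P₀ = 0.005539
Lq = P₀·a^c·ρ/(c!(1−ρ)²) = 6.06418
Wq = Lq/λ = 6.06418/31.45 = 0.19282 hr
W = Wq + 1/μ = 0.19282 + 0.14164 = 0.33446 hr

Final: 0.33446 hr


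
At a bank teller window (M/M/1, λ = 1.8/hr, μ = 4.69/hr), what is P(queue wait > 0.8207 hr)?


ρ = 1.8/4.69 = 0.3838
P(Wq > t) = ρ·e^{−(μ−λ)t} = 0.3838·e^{−2.3718}
= 0.3838·0.093310 = 0.035812

Final: 0.035812


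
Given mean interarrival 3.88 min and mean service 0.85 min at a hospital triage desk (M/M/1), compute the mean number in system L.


λ = 60/3.88 = 15.4639 /hr
μ = 60/0.85 = 70.5882 /hr
ρ = λ/μ = 15.4639/70.5882 = 0.2191
L = ρ/(1−ρ) = 0.2191/0.7809 = 0.2805

Final: 0.2805


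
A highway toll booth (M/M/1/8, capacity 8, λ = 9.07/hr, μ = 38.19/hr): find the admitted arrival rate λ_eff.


ρ = 0.2375; P_K = (1−ρ)ρ^8/(1−ρ^9) = 0.000007718
λ_eff = λ(1 − P_K) = 9.07·(1 − 0.000007718) = 9.07·0.999992 = 9.0699 /hr

Final: 9.0699 /hr


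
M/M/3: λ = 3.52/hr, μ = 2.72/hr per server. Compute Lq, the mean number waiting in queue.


a = λ/μ = 1.2941; ρ = a/3 = 0.4314
P₀ = 0.265482
Lq = P₀·a^c·ρ / (c!·(1−ρ)²) = 0.265482·2.16731·0.4314/(6·0.32334)
= 0.12794

Final: 0.12794


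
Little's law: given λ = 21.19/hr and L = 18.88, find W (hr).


W = L/λ = 18.88/21.19 = 0.8910 hr

Final: 0.8910 hr


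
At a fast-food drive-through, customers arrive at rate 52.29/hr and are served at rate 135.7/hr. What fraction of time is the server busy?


ρ = λ/μ = 52.29/135.7 = 0.3853

Final: 0.3853


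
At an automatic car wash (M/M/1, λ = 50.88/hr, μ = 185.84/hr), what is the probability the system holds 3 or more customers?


ρ = 50.88/185.84 = 0.2738
P(N ≥ n) = ρ^n = 0.2738^3 = 0.020522

Final: 0.020522


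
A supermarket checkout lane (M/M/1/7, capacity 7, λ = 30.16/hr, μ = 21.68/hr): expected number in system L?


ρ = 30.16/21.68 = 1.3911
L = ρ[1 − (K+1)ρ^K + Kρ^(K+1)] / [(1−ρ)(1−ρ^(K+1))]
Numerator: 1.3911·(1 − 8·10.083340 + 7·14.027377) = 25.770829
Denominator: (-0.3911)·(-13.027377) = 5.095579
L = 25.770829/5.095579 = 5.0575

Final: 5.0575


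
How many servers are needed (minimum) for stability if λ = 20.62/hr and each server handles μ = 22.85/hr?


Stability requires cμ > λ ⇔ c > λ/μ.
λ/μ = 20.62/22.85 = 0.9024
Minimum integer c = ⌊0.9024⌋ + 1 = 1
Check: 1·22.85 = 22.85 > 20.62, while 0·22.85 = 0.00 ≤ 20.62

Final: 1 servers


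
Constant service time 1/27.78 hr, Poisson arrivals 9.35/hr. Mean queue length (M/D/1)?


ρ = 9.35/27.78 = 0.3366
M/D/1: Lq = ρ²/(2(1−ρ)) = 0.1133/(2·0.6634) = 0.08538

Final: 0.08538


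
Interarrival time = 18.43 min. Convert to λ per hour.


λ = 1/(interarrival time) in consistent units.
1 hour = 60 min, so λ = 60/18.43 = 3.2556 per hour

Final: 3.2556 /hr


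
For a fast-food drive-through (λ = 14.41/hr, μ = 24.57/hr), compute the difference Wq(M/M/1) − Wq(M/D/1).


ρ = 14.41/24.57 = 0.5865
Wq(M/M/1) = ρ/(μ−λ) = 0.5865/10.16 = 0.05773 hr
Wq(M/D/1) = ρ/(2(μ−λ)) = 0.02886 hr
Savings = 0.05773 − 0.02886 = 0.02886 hr

Final: 0.02886 hr


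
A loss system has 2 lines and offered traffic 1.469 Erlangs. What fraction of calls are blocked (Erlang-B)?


B(c,a) = (a^c/c!) / Σ_{k=0}^{c} a^k/k!
a^2/2! = 1.078981
Σ terms (k=0..2): 1.00000 + 1.46900 + 1.07898 = 3.547981
B = 1.078981/3.547981 = 0.304111

Final: 0.304111


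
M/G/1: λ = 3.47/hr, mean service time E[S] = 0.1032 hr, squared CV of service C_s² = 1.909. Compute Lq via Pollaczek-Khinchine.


ρ = λ·E[S] = 3.47·0.1032 = 0.3581
Lq = ρ²(1+C_s²)/(2(1−ρ)) = 0.1282·(1+1.909)/(2·0.6419)
= 0.1282·2.9090/1.2838 = 0.29058

Final: 0.29058


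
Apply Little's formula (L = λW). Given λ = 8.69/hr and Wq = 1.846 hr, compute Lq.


Lq = λWq = 8.69·1.846 = 16.0417

Final: 16.0417


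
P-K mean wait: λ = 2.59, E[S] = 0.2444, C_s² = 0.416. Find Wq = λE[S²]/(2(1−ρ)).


ρ = λ·E[S] = 2.59·0.2444 = 0.6330
E[S²] = E[S]²(1+C_s²) = 0.2444²·(1+0.416) = 0.084580
Wq = λ·E[S²]/(2(1−ρ)) = 2.59·0.084580/(2·0.3670) = 0.29845 hr

Final: 0.29845 hr


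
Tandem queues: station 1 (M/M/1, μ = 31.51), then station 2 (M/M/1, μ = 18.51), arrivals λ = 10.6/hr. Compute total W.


Each node sees arrival rate λ = 10.6/hr (tandem ⇒ throughput preserved).
W₁ = 1/(μ₁−λ) = 1/(31.51−10.6) = 0.04782 hr
W₂ = 1/(μ₂−λ) = 1/(18.51−10.6) = 0.12642 hr
W_total = W₁ + W₂ = 0.04782 + 0.12642 = 0.17425 hr

Final: 0.17425 hr


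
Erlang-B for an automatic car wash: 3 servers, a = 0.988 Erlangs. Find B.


B(c,a) = (a^c/c!) / Σ_{k=0}^{c} a^k/k!
a^3/3! = 0.160738
Σ terms (k=0..3): 1.00000 + 0.98800 + 0.48807 + 0.16074 = 2.636810
B = 0.160738/2.636810 = 0.060959

Final: 0.060959


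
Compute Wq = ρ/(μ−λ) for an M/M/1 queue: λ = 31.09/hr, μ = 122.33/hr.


ρ = 31.09/122.33 = 0.2541
Wq = ρ/(μ−λ) = 0.2541/(122.33 − 31.09) = 0.2541/91.24 = 0.002785 hr

Final: 0.002785 hr


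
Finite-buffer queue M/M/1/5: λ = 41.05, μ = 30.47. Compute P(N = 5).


ρ = λ/μ = 41.05/30.47 = 1.3472
P_K = (1−ρ)ρ^K/(1−ρ^(K+1)) = (-0.3472·4.438166)/(1 − 5.979216)
= -1.541050/-4.979216 = 0.309497

Final: 0.309497


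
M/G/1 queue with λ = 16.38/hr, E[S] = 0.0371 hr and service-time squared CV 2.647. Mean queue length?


ρ = λ·E[S] = 16.38·0.0371 = 0.6077
Lq = ρ²(1+C_s²)/(2(1−ρ)) = 0.3693·(1+2.647)/(2·0.3923)
= 0.3693·3.6470/0.7846 = 1.71657

Final: 1.71657


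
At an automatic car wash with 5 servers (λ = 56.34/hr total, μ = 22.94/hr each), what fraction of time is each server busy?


ρ = λ/(cμ) = 56.34/(5·22.94) = 56.34/114.70 = 0.4912

Final: 0.4912


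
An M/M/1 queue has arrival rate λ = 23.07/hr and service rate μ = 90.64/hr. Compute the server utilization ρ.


ρ = λ/μ = 23.07/90.64 = 0.2545

Final: 0.2545


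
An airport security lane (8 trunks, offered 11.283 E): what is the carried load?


B(8,11.283) = 0.394493 (Erlang-B)
Carried load = a(1 − B) = 11.283·(1 − 0.394493) = 11.283·0.605507 = 6.8319 E

Final: 6.8319 Erlangs


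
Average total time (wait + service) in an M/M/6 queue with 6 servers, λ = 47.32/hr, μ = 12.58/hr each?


a = 3.7615; ρ = 0.6269; P₀ = 0.021801
Lq = P₀·a^c·ρ/(c!(1−ρ)²) = 0.38632
Wq = Lq/λ = 0.38632/47.32 = 0.008164 hr
W = Wq + 1/μ = 0.008164 + 0.07949 = 0.08766 hr

Final: 0.08766 hr


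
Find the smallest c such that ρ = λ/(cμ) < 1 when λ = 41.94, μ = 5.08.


Stability requires cμ > λ ⇔ c > λ/μ.
λ/μ = 41.94/5.08 = 8.2559
Minimum integer c = ⌊8.2559⌋ + 1 = 9
Check: 9·5.08 = 45.72 > 41.94, while 8·5.08 = 40.64 ≤ 41.94

Final: 9 servers


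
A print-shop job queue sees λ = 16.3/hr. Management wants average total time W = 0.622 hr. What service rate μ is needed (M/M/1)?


W = 1/(μ−λ) ⇒ μ − λ = 1/W = 1/0.622 = 1.6077
μ = λ + 1/W = 16.3 + 1.6077 = 17.9077 per hr

Final: 17.9077 /hr


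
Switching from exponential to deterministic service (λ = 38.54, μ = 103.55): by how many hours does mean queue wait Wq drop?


ρ = 38.54/103.55 = 0.3722
Wq(M/M/1) = ρ/(μ−λ) = 0.3722/65.01 = 0.005725 hr
Wq(M/D/1) = ρ/(2(μ−λ)) = 0.002863 hr
Savings = 0.005725 − 0.002863 = 0.002863 hr

Final: 0.002863 hr


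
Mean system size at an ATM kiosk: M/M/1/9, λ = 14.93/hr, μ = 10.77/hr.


ρ = 14.93/10.77 = 1.3863
L = ρ[1 − (K+1)ρ^K + Kρ^(K+1)] / [(1−ρ)(1−ρ^(K+1))]
Numerator: 1.3863·(1 − 10·18.905882 + 9·26.208432) = 66.286805
Denominator: (-0.3863)·(-25.208432) = 9.736962
L = 66.286805/9.736962 = 6.8078

Final: 6.8078


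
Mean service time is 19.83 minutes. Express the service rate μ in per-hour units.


μ = 1/(service time) in consistent units.
1 hour = 60 min, so μ = 60/19.83 = 3.0257 per hour

Final: 3.0257 /hr


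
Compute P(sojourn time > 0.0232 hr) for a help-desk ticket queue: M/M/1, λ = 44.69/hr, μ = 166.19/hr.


W ~ Exponential(μ−λ) for M/M/1.
μ − λ = 166.19 − 44.69 = 121.5000
P(W > t) = e^{−(μ−λ)t} = e^{−2.8188} = 0.059678

Final: 0.059678


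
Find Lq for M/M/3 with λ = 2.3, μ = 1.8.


a = λ/μ = 1.2778; ρ = a/3 = 0.4259
P₀ = 0.270283
Lq = P₀·a^c·ρ / (c!·(1−ρ)²) = 0.270283·2.08625·0.4259/(6·0.32956)
= 0.12146

Final: 0.12146


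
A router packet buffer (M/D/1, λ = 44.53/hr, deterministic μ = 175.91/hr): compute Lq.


ρ = 44.53/175.91 = 0.2531
M/D/1: Lq = ρ²/(2(1−ρ)) = 0.06408/(2·0.7469) = 0.04290

Final: 0.04290


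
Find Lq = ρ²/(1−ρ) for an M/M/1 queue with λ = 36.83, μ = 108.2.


ρ = 36.83/108.2 = 0.3404
Lq = ρ²/(1−ρ) = 0.1159/0.6596 = 0.1757

Final: 0.1757


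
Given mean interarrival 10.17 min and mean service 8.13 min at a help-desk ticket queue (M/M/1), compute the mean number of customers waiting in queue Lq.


λ = 60/10.17 = 5.8997 /hr
μ = 60/8.13 = 7.3801 /hr
ρ = λ/μ = 5.8997/7.3801 = 0.7994
Lq = ρ²/(1−ρ) = 0.6391/0.2006 = 3.1859

Final: 3.1859


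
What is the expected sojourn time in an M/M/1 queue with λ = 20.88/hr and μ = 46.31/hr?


W = 1/(μ−λ) = 1/(46.31 − 20.88) = 1/25.43 = 0.03932 hr

Final: 0.03932 hr


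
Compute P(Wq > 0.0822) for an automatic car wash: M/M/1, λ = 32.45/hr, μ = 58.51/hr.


ρ = 32.45/58.51 = 0.5546
P(Wq > t) = ρ·e^{−(μ−λ)t} = 0.5546·e^{−2.1421}
= 0.5546·0.117404 = 0.065113

Final: 0.065113


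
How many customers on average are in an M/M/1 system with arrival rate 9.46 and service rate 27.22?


ρ = λ/μ = 9.46/27.22 = 0.3475
L = ρ/(1−ρ) = 0.3475/(1 − 0.3475) = 0.3475/0.6525 = 0.5327

Final: 0.5327


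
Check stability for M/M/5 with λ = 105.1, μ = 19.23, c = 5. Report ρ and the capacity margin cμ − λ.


Total capacity cμ = 5·19.23 = 96.15/hr
ρ = λ/(cμ) = 105.1/96.15 = 1.0931
Stable ⇔ ρ < 1: NO
Spare capacity = cμ − λ = 96.15 − 105.1 = -8.95/hr

Final: ρ = 1.0931; unstable; margin = -8.95/hr


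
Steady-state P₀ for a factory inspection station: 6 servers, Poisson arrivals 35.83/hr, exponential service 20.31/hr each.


a = λ/μ = 35.83/20.31 = 1.7642; ρ = a/c = 0.2940
Σ_{k=0}^{5} a^k/k! (terms k=0..5) = 1.00000 + 1.76416 + 1.55612 + 0.91508 + 0.40359 + 0.14240 = 5.78134
Tail: a^6/(6!(1−ρ)) = 30.14542/(720·0.7060) = 0.05931
P₀ = 1/(5.78134 + 0.05931) = 1/5.84065 = 0.171214

Final: 0.171214


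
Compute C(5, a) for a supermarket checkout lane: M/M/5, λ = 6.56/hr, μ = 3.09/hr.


a = λ/μ = 2.1230; ρ = a/5 = 0.4246
P₀ = 0.118453 (from M/M/c formula)
C(c,a) = [a^c/(c!(1−ρ))]·P₀ = [43.12477/(120·0.5754)]·0.118453
= 0.62456·0.118453 = 0.073981

Final: 0.073981


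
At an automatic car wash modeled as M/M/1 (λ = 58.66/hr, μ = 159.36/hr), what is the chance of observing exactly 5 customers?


ρ = 58.66/159.36 = 0.3681
P_n = (1−ρ)·ρ^n = (1 − 0.3681)·0.3681^5 = 0.6319·0.006758 = 0.004270

Final: 0.004270


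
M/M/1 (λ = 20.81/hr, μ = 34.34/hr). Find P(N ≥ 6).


ρ = 20.81/34.34 = 0.6060
P(N ≥ n) = ρ^n = 0.6060^6 = 0.049526

Final: 0.049526


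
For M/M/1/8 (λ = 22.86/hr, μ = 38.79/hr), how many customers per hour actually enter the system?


ρ = 0.5893; P_K = (1−ρ)ρ^8/(1−ρ^9) = 0.006027
λ_eff = λ(1 − P_K) = 22.86·(1 − 0.006027) = 22.86·0.993973 = 22.7222 /hr

Final: 22.7222 /hr


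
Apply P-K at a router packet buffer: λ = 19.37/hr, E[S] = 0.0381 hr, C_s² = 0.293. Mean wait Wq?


ρ = λ·E[S] = 19.37·0.0381 = 0.7380
E[S²] = E[S]²(1+C_s²) = 0.0381²·(1+0.293) = 0.001877
Wq = λ·E[S²]/(2(1−ρ)) = 19.37·0.001877/(2·0.2620) = 0.06938 hr

Final: 0.06938 hr


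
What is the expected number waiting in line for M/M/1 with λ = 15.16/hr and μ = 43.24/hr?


ρ = 15.16/43.24 = 0.3506
Lq = ρ²/(1−ρ) = 0.1229/0.6494 = 0.1893

Final: 0.1893


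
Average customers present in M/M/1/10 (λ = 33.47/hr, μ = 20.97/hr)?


ρ = 33.47/20.97 = 1.5961
L = ρ[1 − (K+1)ρ^K + Kρ^(K+1)] / [(1−ρ)(1−ρ^(K+1))]
Numerator: 1.5961·(1 − 11·107.293353 + 10·171.249811) = 851.148681
Denominator: (-0.5961)·(-170.249811) = 101.484151
L = 851.148681/101.484151 = 8.3870

Final: 8.3870


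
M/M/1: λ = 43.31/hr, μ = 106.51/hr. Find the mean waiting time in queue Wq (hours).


ρ = 43.31/106.51 = 0.4066
Wq = ρ/(μ−λ) = 0.4066/(106.51 − 43.31) = 0.4066/63.20 = 0.006434 hr

Final: 0.006434 hr
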